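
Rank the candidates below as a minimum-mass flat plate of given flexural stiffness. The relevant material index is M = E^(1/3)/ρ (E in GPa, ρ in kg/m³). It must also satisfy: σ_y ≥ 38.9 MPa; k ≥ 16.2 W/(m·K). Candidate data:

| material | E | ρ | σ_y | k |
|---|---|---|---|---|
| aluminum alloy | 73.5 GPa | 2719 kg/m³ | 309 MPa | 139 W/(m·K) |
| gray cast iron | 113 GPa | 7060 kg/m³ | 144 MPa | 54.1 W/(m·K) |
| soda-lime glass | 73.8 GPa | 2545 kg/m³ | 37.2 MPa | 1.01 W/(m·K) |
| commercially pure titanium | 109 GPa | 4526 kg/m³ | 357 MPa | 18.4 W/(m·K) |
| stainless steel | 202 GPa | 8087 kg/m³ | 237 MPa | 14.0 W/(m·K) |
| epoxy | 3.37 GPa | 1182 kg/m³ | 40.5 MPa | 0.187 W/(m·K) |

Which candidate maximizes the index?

aluminum alloy

Screen on constraints: σ_y ≥ 38.9 MPa; k ≥ 16.2 W/(m·K). Survivors: aluminum alloy, gray cast iron, commercially pure titanium.
Computing M directly (units already consistent):
  aluminum alloy: M = 1.54×10⁻³
  commercially pure titanium: M = 1.06×10⁻³
  gray cast iron: M = 0.685×10⁻³
Highest index: aluminum alloy.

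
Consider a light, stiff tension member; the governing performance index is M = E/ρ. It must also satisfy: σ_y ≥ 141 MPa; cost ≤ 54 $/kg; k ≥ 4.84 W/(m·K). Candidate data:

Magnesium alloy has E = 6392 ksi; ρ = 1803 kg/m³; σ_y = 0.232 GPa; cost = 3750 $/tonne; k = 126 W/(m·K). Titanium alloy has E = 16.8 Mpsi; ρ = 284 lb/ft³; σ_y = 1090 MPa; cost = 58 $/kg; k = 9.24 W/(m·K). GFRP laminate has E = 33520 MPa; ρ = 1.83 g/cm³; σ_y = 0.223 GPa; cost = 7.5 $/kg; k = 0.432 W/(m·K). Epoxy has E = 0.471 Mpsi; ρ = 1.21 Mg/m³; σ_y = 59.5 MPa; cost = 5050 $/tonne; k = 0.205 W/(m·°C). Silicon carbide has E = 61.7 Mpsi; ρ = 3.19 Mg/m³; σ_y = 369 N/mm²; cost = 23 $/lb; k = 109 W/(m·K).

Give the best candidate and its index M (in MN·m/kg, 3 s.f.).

silicon carbide, M = 133 MN·m/kg

Screen on constraints: σ_y ≥ 141 MPa; cost ≤ 54 $/kg; k ≥ 4.84 W/(m·K). Survivors: magnesium alloy, silicon carbide.
In SI units:
  magnesium alloy: E = 44.07 GPa, ρ = 1803 kg/m³
  silicon carbide: E = 425.4 GPa, ρ = 3190 kg/m³
  silicon carbide: M = 133 MN·m/kg
  magnesium alloy: M = 24.4 MN·m/kg
The maximum is for silicon carbide.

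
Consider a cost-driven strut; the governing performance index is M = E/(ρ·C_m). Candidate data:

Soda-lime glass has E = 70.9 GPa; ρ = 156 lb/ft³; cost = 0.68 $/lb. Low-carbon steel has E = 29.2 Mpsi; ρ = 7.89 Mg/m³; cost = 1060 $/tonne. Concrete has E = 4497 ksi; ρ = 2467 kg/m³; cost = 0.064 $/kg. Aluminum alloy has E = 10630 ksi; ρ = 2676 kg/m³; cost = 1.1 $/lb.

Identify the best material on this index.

After converting to SI:
  soda-lime glass: E = 70.90 GPa, ρ = 2499 kg/m³, cost = 1.499 $/kg
  low-carbon steel: E = 201.3 GPa, ρ = 7890 kg/m³, cost = 1.060 $/kg
  concrete: E = 31.01 GPa, ρ = 2467 kg/m³, cost = 0.06400 $/kg
  aluminum alloy: E = 73.29 GPa, ρ = 2676 kg/m³, cost = 2.425 $/kg
  concrete: M = 196 MN·m per $
  low-carbon steel: M = 24.1 MN·m per $
  soda-lime glass: M = 18.9 MN·m per $
  aluminum alloy: M = 11.3 MN·m per $
The maximum is for concrete.

concrete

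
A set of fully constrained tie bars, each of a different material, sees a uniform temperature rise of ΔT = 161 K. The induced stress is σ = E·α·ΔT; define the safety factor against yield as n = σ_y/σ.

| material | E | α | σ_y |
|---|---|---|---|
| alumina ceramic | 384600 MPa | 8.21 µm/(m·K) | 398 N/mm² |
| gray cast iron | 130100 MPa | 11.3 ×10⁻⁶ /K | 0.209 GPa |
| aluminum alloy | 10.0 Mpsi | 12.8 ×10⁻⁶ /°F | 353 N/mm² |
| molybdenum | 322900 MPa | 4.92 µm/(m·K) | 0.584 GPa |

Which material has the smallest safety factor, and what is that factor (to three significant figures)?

alumina ceramic, n = 0.783

In consistent units (E in GPa, α in ×10⁻⁶/K, σ_y in MPa):
  alumina ceramic: E = 384.6, α = 8.21, σ_y = 398.0 → σ = 508 MPa, n = 0.783
  gray cast iron: E = 130.1, α = 11.3, σ_y = 209.0 → σ = 237 MPa, n = 0.883
  aluminum alloy: E = 68.95, α = 23.0, σ_y = 353.0 → σ = 256 MPa, n = 1.38
  molybdenum: E = 322.9, α = 4.92, σ_y = 584.0 → σ = 256 MPa, n = 2.28
Alumina ceramic has the lowest safety factor, n = 0.783.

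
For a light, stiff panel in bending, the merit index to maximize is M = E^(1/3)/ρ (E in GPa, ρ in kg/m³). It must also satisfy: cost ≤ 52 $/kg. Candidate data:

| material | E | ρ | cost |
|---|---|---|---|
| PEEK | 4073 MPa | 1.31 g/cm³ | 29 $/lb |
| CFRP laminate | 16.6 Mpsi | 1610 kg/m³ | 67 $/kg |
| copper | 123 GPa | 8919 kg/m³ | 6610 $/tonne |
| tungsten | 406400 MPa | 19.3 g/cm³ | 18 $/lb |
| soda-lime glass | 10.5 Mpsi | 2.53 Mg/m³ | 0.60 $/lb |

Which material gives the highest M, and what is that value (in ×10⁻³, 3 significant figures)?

Screen on constraints: cost ≤ 52 $/kg. Survivors: copper, tungsten, soda-lime glass.
Normalizing units and computing the index:
  copper: E = 123.0 GPa, ρ = 8919 kg/m³
  tungsten: E = 406.4 GPa, ρ = 19300 kg/m³
  soda-lime glass: E = 72.39 GPa, ρ = 2530 kg/m³
  soda-lime glass: M = 1.65×10⁻³
  copper: M = 0.558×10⁻³
  tungsten: M = 0.384×10⁻³
The maximum is for soda-lime glass.

soda-lime glass, M = 1.65×10⁻³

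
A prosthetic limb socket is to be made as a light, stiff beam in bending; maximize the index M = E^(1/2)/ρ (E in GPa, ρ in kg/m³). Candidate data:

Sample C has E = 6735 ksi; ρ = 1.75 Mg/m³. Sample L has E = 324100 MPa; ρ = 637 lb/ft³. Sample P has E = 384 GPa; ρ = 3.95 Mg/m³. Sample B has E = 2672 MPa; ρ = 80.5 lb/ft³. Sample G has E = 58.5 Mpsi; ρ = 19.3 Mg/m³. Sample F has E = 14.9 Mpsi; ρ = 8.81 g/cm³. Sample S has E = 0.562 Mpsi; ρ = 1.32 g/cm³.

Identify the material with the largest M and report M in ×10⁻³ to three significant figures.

sample P, M = 4.96×10⁻³

Normalizing units and computing the index:
  sample C: E = 46.44 GPa, ρ = 1750 kg/m³
  sample L: E = 324.1 GPa, ρ = 10200 kg/m³
  sample P: E = 384.0 GPa, ρ = 3950 kg/m³
  sample B: E = 2.672 GPa, ρ = 1289 kg/m³
  sample G: E = 403.3 GPa, ρ = 19300 kg/m³
  sample F: E = 102.7 GPa, ρ = 8810 kg/m³
  sample S: E = 3.875 GPa, ρ = 1320 kg/m³
  sample P: M = 4.96×10⁻³
  sample C: M = 3.89×10⁻³
  sample L: M = 1.76×10⁻³
  sample S: M = 1.49×10⁻³
  sample B: M = 1.27×10⁻³
  sample F: M = 1.15×10⁻³
  sample G: M = 1.04×10⁻³
The maximum is for sample P.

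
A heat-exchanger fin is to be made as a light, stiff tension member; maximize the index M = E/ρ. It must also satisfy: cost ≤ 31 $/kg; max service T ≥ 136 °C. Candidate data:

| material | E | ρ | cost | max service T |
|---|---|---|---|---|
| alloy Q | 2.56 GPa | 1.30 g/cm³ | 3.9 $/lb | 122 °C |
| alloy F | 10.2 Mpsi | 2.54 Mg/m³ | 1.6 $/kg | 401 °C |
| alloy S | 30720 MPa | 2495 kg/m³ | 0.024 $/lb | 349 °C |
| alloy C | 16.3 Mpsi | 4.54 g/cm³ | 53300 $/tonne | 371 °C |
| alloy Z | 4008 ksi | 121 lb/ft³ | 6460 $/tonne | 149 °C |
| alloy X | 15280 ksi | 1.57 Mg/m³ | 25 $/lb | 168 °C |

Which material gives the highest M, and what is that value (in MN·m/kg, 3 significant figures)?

Screen on constraints: cost ≤ 31 $/kg; max service T ≥ 136 °C. Survivors: alloy F, alloy S, alloy Z.
Putting every candidate on a common basis:
  alloy F: E = 70.33 GPa, ρ = 2540 kg/m³
  alloy S: E = 30.72 GPa, ρ = 2495 kg/m³
  alloy Z: E = 27.63 GPa, ρ = 1938 kg/m³
  alloy F: M = 27.7 MN·m/kg
  alloy Z: M = 14.3 MN·m/kg
  alloy S: M = 12.3 MN·m/kg
The maximum is for alloy F.

alloy F, M = 27.7 MN·m/kg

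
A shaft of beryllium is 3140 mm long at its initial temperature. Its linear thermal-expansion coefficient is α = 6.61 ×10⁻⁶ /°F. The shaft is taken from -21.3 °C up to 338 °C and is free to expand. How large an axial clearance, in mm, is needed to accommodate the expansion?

Convert α: 6.61×10⁻⁶/°F × (9/5) = 11.9×10⁻⁶/K.
ΔT = 338 − (-21.3) = 359.3 K.
ΔL = α·L₀·ΔT = 11.9×10⁻⁶ × 3140 mm × 359.3 K = 13.4 mm.

13.4 mm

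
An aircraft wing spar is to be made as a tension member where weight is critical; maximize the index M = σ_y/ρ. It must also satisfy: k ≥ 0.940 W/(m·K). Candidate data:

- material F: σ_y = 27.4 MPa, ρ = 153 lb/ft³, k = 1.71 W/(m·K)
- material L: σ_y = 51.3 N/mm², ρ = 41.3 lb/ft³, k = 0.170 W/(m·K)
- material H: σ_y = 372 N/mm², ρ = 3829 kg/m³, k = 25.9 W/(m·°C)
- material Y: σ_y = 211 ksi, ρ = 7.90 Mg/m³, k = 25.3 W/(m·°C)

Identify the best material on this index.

material Y

Screen on constraints: k ≥ 0.940 W/(m·K). Survivors: material F, material H, material Y.
In SI units:
  material F: σ_y = 27.40 MPa, ρ = 2451 kg/m³
  material H: σ_y = 372.0 MPa, ρ = 3829 kg/m³
  material Y: σ_y = 1455 MPa, ρ = 7900 kg/m³
  material Y: M = 184 kN·m/kg
  material H: M = 97.2 kN·m/kg
  material F: M = 11.2 kN·m/kg
Material Y has the largest M.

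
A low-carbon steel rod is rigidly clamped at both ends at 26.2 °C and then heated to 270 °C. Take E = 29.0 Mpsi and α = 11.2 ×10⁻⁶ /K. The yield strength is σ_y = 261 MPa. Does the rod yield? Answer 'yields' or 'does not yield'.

E = 29.0 Mpsi = 199.9 GPa.
ΔT = 243.8 K. Constrained thermal stress σ = E·α·ΔT = 199.9×10³ MPa × 11.2×10⁻⁶ × 243.8 = 546 MPa (compressive).
Compare to σ_y = 261 MPa: σ ≥ σ_y, so it yields.

yields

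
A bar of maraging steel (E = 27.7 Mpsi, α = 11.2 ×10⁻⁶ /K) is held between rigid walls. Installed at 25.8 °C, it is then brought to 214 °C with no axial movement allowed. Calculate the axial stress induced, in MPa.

E = 27.7 Mpsi = 191.0 GPa.
ΔT = 188.2 K. Constrained thermal stress σ = E·α·ΔT = 191.0×10³ MPa × 11.2×10⁻⁶ × 188.2 = 403 MPa (compressive).

403 MPa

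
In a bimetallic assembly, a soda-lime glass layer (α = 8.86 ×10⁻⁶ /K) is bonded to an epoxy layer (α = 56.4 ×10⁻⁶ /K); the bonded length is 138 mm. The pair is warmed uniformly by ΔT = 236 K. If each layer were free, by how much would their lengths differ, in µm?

Δα = |8.86 − 56.4|×10⁻⁶/K = 47.5×10⁻⁶/K.
ΔL_mismatch = Δα·L·ΔT = 47.5×10⁻⁶ × 138.0 mm × 236.0 K = 1550 µm.

1550 µm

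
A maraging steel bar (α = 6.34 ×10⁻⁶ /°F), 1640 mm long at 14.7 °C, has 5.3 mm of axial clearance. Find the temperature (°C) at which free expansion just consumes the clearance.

298 °C

α = 6.34×10⁻⁶/°F × 9/5 = 11.4×10⁻⁶/K.
α·L₀·ΔT = 5.3 mm ⇒ ΔT = 5.3 / (11.4×10⁻⁶ × 1640.0) = 283.2 K.
T = 14.7 + 283.2 = 297.9 °C.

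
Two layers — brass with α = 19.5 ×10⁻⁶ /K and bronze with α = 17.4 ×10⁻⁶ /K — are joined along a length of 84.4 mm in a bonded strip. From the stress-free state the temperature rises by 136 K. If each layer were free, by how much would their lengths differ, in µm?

24.1 µm

Δα = |19.5 − 17.4|×10⁻⁶/K = 2.10×10⁻⁶/K.
ΔL_mismatch = Δα·L·ΔT = 2.10×10⁻⁶ × 84.4 mm × 136.0 K = 24.1 µm.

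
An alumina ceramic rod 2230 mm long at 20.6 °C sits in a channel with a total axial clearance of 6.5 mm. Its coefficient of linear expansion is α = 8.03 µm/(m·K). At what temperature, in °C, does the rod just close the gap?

384 °C

α·L₀·ΔT = 6.5 mm ⇒ ΔT = 6.5 / (8.03×10⁻⁶ × 2230.0) = 363.0 K.
T = 20.6 + 363.0 = 383.6 °C.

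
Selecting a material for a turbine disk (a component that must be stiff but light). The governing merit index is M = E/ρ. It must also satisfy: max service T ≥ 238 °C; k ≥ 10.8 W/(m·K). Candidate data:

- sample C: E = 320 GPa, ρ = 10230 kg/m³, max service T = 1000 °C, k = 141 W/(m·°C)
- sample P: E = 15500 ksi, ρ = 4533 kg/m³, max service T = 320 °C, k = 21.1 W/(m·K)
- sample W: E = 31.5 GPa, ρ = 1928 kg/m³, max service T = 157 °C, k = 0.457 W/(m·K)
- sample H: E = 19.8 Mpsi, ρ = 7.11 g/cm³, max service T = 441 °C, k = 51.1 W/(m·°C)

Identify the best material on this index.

Screen on constraints: max service T ≥ 238 °C; k ≥ 10.8 W/(m·K). Survivors: sample C, sample P, sample H.
Normalizing units and computing the index:
  sample C: E = 320.0 GPa, ρ = 10230 kg/m³
  sample P: E = 106.9 GPa, ρ = 4533 kg/m³
  sample H: E = 136.5 GPa, ρ = 7110 kg/m³
  sample C: M = 31.3 MN·m/kg
  sample P: M = 23.6 MN·m/kg
  sample H: M = 19.2 MN·m/kg
The maximum is for sample C.

sample C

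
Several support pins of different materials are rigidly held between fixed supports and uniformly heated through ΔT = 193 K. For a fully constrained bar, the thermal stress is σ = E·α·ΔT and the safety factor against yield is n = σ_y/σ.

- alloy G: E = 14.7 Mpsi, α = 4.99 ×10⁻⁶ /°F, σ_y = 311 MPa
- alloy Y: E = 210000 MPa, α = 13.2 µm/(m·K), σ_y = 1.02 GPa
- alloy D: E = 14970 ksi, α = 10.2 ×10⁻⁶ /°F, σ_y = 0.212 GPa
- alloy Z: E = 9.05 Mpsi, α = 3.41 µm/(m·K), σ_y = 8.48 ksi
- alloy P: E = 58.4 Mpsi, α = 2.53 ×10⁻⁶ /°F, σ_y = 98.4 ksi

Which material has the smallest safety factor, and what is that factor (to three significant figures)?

With everything in SI (GPa, ×10⁻⁶/K, MPa):
  alloy G: E = 101.4, α = 8.98, σ_y = 311.0 → σ = 176 MPa, n = 1.77
  alloy Y: E = 210.0, α = 13.2, σ_y = 1020 → σ = 535 MPa, n = 1.91
  alloy D: E = 103.2, α = 18.4, σ_y = 212.0 → σ = 366 MPa, n = 0.580
  alloy Z: E = 62.40, α = 3.41, σ_y = 58.47 → σ = 41.1 MPa, n = 1.42
  alloy P: E = 402.7, α = 4.55, σ_y = 678.4 → σ = 354 MPa, n = 1.92
The minimum is alloy D at n = 0.580.

alloy D, n = 0.580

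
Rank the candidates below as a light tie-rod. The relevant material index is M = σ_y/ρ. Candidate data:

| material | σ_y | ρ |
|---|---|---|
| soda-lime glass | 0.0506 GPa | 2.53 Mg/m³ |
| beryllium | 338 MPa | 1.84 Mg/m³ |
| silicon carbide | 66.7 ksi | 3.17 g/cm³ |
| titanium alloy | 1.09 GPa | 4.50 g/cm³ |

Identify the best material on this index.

titanium alloy

In SI units:
  soda-lime glass: σ_y = 50.60 MPa, ρ = 2530 kg/m³
  beryllium: σ_y = 338.0 MPa, ρ = 1840 kg/m³
  silicon carbide: σ_y = 459.9 MPa, ρ = 3170 kg/m³
  titanium alloy: σ_y = 1090 MPa, ρ = 4500 kg/m³
  titanium alloy: M = 242 kN·m/kg
  beryllium: M = 184 kN·m/kg
  silicon carbide: M = 145 kN·m/kg
  soda-lime glass: M = 20.0 kN·m/kg
Titanium alloy ranks first.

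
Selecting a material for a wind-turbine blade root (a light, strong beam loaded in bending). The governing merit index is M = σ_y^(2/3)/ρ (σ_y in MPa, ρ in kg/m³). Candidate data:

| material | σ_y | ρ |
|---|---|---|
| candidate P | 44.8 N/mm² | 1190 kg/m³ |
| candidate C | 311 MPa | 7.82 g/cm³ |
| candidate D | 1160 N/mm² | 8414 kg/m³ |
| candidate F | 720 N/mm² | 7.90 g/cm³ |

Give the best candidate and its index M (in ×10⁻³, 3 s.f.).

After converting to SI:
  candidate P: σ_y = 44.80 MPa, ρ = 1190 kg/m³
  candidate C: σ_y = 311.0 MPa, ρ = 7820 kg/m³
  candidate D: σ_y = 1160 MPa, ρ = 8414 kg/m³
  candidate F: σ_y = 720.0 MPa, ρ = 7900 kg/m³
  candidate D: M = 13.1×10⁻³
  candidate P: M = 10.6×10⁻³
  candidate F: M = 10.2×10⁻³
  candidate C: M = 5.87×10⁻³
Highest index: candidate D.

candidate D, M = 13.1×10⁻³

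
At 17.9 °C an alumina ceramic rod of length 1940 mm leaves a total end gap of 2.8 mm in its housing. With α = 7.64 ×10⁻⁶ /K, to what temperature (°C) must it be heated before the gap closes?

α·L₀·ΔT = 2.8 mm ⇒ ΔT = 2.8 / (7.64×10⁻⁶ × 1940.0) = 188.9 K.
T = 17.9 + 188.9 = 206.8 °C.

207 °C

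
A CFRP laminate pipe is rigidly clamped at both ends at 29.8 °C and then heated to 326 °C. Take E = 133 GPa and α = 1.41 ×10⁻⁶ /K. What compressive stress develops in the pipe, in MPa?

55.5 MPa

ΔT = 296.2 K. Constrained thermal stress σ = E·α·ΔT = 133.0×10³ MPa × 1.41×10⁻⁶ × 296.2 = 55.5 MPa (compressive).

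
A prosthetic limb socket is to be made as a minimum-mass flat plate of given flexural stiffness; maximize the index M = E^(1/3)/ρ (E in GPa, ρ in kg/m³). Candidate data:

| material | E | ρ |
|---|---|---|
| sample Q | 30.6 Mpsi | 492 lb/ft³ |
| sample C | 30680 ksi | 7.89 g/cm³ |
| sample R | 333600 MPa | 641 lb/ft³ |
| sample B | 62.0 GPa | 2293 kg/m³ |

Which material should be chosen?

Putting every candidate on a common basis:
  sample Q: E = 211.0 GPa, ρ = 7881 kg/m³
  sample C: E = 211.5 GPa, ρ = 7890 kg/m³
  sample R: E = 333.6 GPa, ρ = 10270 kg/m³
  sample B: E = 62.00 GPa, ρ = 2293 kg/m³
  sample B: M = 1.73×10⁻³
  sample Q: M = 0.755×10⁻³
  sample C: M = 0.755×10⁻³
  sample R: M = 0.675×10⁻³
The maximum is for sample B.

sample B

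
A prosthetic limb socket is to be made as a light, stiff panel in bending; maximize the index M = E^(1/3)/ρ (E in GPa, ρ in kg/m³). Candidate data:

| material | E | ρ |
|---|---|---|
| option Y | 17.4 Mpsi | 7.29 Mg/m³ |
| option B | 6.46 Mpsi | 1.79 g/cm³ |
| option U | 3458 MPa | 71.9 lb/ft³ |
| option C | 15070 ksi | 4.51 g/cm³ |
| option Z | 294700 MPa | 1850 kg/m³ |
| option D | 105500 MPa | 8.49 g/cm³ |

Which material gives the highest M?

Normalizing units and computing the index:
  option Y: E = 120.0 GPa, ρ = 7290 kg/m³
  option B: E = 44.54 GPa, ρ = 1790 kg/m³
  option U: E = 3.458 GPa, ρ = 1152 kg/m³
  option C: E = 103.9 GPa, ρ = 4510 kg/m³
  option Z: E = 294.7 GPa, ρ = 1850 kg/m³
  option D: E = 105.5 GPa, ρ = 8490 kg/m³
  option Z: M = 3.60×10⁻³
  option B: M = 1.98×10⁻³
  option U: M = 1.31×10⁻³
  option C: M = 1.04×10⁻³
  option Y: M = 0.677×10⁻³
  option D: M = 0.557×10⁻³
The maximum is for option Z.

option Z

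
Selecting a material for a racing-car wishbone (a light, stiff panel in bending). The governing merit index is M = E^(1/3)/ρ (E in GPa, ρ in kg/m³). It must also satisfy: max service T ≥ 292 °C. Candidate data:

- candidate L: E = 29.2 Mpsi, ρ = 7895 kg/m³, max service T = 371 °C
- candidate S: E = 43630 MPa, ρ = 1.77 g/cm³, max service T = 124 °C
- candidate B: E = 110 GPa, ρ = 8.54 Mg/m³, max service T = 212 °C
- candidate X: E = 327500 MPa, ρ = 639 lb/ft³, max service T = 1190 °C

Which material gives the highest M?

Screen on constraints: max service T ≥ 292 °C. Survivors: candidate L, candidate X.
Putting every candidate on a common basis:
  candidate L: E = 201.3 GPa, ρ = 7895 kg/m³
  candidate X: E = 327.5 GPa, ρ = 10240 kg/m³
  candidate L: M = 0.742×10⁻³
  candidate X: M = 0.673×10⁻³
Candidate L ranks first.

candidate L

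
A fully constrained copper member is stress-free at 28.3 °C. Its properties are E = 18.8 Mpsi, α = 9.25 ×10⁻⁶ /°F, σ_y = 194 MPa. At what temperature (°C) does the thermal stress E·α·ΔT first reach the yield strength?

118 °C

E = 18.8 Mpsi = 129.6 GPa.
α = 9.25×10⁻⁶/°F × 9/5 = 16.6×10⁻⁶/K.
E·α·ΔT = 194.0 MPa ⇒ ΔT = 194.0 / (129.6×10³ × 16.6×10⁻⁶) = 89.89 K.
T = 28.3 + 89.89 = 118.2 °C.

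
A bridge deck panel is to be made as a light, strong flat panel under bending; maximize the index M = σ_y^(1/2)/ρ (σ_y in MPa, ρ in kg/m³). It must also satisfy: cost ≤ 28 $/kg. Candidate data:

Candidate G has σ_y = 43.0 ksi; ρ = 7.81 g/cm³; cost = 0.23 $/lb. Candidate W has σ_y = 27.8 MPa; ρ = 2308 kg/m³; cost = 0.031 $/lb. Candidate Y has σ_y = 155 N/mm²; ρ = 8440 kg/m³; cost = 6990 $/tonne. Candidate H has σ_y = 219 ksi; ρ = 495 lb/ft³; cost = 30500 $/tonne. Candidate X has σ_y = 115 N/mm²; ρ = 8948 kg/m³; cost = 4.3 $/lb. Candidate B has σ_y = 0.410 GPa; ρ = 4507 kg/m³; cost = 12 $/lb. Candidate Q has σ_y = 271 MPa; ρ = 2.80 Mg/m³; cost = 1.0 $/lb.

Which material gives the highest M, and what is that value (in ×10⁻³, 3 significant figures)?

Screen on constraints: cost ≤ 28 $/kg. Survivors: candidate G, candidate W, candidate Y, candidate X, candidate B, candidate Q.
Normalizing units and computing the index:
  candidate G: σ_y = 296.5 MPa, ρ = 7810 kg/m³
  candidate W: σ_y = 27.80 MPa, ρ = 2308 kg/m³
  candidate Y: σ_y = 155.0 MPa, ρ = 8440 kg/m³
  candidate X: σ_y = 115.0 MPa, ρ = 8948 kg/m³
  candidate B: σ_y = 410.0 MPa, ρ = 4507 kg/m³
  candidate Q: σ_y = 271.0 MPa, ρ = 2800 kg/m³
  candidate Q: M = 5.88×10⁻³
  candidate B: M = 4.49×10⁻³
  candidate W: M = 2.28×10⁻³
  candidate G: M = 2.20×10⁻³
  candidate Y: M = 1.48×10⁻³
  candidate X: M = 1.20×10⁻³
Candidate Q ranks first.

candidate Q, M = 5.88×10⁻³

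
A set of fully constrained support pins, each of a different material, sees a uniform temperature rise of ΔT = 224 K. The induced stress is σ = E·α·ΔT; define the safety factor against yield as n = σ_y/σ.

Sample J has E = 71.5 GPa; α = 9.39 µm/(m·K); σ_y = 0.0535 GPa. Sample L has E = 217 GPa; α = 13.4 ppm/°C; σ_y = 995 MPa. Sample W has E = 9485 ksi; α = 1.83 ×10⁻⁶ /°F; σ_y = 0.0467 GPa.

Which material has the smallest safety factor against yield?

sample J

Converting E to GPa, α to ×10⁻⁶/K, σ_y to MPa, then σ and n for each:
  sample J: E = 71.50, α = 9.39, σ_y = 53.50 → σ = 150 MPa, n = 0.356
  sample L: E = 217.0, α = 13.4, σ_y = 995.0 → σ = 651 MPa, n = 1.53
  sample W: E = 65.40, α = 3.29, σ_y = 46.70 → σ = 48.3 MPa, n = 0.968
Sample J has the lowest safety factor, n = 0.356.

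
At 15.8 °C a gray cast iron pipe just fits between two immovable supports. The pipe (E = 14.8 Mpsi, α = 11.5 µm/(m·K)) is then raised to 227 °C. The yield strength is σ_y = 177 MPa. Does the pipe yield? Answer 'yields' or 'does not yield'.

E = 14.8 Mpsi = 102.0 GPa.
ΔT = 211.2 K. Constrained thermal stress σ = E·α·ΔT = 102.0×10³ MPa × 11.5×10⁻⁶ × 211.2 = 248 MPa (compressive).
Compare to σ_y = 177 MPa: σ ≥ σ_y, so it yields.

yields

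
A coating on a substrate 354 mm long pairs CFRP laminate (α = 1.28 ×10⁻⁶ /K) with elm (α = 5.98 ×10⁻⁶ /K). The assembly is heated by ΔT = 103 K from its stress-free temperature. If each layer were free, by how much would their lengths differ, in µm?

171 µm

Δα = |1.28 − 5.98|×10⁻⁶/K = 4.70×10⁻⁶/K.
ΔL_mismatch = Δα·L·ΔT = 4.70×10⁻⁶ × 354.0 mm × 103.0 K = 171 µm.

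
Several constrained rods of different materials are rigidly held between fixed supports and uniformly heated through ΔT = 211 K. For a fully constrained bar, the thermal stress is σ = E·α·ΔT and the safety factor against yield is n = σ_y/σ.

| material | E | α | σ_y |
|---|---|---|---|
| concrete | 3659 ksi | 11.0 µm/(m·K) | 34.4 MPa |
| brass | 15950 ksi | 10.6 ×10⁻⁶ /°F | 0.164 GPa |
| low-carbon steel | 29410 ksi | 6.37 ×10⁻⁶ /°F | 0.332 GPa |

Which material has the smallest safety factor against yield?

brass

Converting E to GPa, α to ×10⁻⁶/K, σ_y to MPa, then σ and n for each:
  concrete: E = 25.23, α = 11.0, σ_y = 34.40 → σ = 58.6 MPa, n = 0.587
  brass: E = 110.0, α = 19.1, σ_y = 164.0 → σ = 443 MPa, n = 0.370
  low-carbon steel: E = 202.8, α = 11.5, σ_y = 332.0 → σ = 491 MPa, n = 0.677
Brass has the lowest safety factor, n = 0.370.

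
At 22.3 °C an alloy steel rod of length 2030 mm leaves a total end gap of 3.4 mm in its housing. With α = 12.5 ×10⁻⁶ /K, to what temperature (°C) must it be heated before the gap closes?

α·L₀·ΔT = 3.4 mm ⇒ ΔT = 3.4 / (12.5×10⁻⁶ × 2030.0) = 134.0 K.
T = 22.3 + 134.0 = 156.3 °C.

156 °C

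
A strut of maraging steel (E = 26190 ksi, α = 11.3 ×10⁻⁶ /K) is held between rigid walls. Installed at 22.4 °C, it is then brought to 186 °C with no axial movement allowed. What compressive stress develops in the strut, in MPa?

334 MPa

E = 26190 ksi = 180.6 GPa.
ΔT = 163.6 K. Constrained thermal stress σ = E·α·ΔT = 180.6×10³ MPa × 11.3×10⁻⁶ × 163.6 = 334 MPa (compressive).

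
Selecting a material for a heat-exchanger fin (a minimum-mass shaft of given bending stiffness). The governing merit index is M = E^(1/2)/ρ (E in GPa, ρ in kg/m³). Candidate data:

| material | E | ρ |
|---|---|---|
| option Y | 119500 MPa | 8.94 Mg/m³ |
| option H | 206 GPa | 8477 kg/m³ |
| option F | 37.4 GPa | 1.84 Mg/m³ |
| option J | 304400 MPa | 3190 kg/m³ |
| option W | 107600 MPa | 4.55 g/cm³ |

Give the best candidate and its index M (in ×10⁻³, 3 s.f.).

option J, M = 5.47×10⁻³

After converting to SI:
  option Y: E = 119.5 GPa, ρ = 8940 kg/m³
  option H: E = 206.0 GPa, ρ = 8477 kg/m³
  option F: E = 37.40 GPa, ρ = 1840 kg/m³
  option J: E = 304.4 GPa, ρ = 3190 kg/m³
  option W: E = 107.6 GPa, ρ = 4550 kg/m³
  option J: M = 5.47×10⁻³
  option F: M = 3.32×10⁻³
  option W: M = 2.28×10⁻³
  option H: M = 1.69×10⁻³
  option Y: M = 1.22×10⁻³
The maximum is for option J.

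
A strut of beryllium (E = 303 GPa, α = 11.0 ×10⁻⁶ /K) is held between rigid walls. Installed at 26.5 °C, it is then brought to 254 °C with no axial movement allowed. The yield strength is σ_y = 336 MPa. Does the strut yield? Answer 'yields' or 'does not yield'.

ΔT = 227.5 K. Constrained thermal stress σ = E·α·ΔT = 303.0×10³ MPa × 11.0×10⁻⁶ × 227.5 = 758 MPa (compressive).
Compare to σ_y = 336 MPa: σ ≥ σ_y, so it yields.

yields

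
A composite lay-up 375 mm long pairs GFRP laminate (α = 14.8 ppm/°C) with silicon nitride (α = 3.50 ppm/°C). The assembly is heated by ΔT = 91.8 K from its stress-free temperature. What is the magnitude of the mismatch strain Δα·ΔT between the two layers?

1.04×10⁻³

Δα = |14.8 − 3.50|×10⁻⁶/K = 11.3×10⁻⁶/K.
Mismatch strain = Δα·ΔT = 11.3×10⁻⁶ × 91.8 = 1.04×10⁻³.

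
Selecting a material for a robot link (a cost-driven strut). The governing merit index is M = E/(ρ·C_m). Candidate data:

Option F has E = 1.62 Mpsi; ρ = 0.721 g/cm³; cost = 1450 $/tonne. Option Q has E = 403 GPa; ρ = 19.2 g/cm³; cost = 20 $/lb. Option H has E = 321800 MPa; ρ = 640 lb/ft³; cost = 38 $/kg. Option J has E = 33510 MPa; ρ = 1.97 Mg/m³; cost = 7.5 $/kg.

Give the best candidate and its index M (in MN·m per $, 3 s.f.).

option F, M = 10.7 MN·m per $

Convert each candidate to consistent units, then evaluate M:
  option F: E = 11.17 GPa, ρ = 721.0 kg/m³, cost = 1.450 $/kg
  option Q: E = 403.0 GPa, ρ = 19200 kg/m³, cost = 44.09 $/kg
  option H: E = 321.8 GPa, ρ = 10250 kg/m³, cost = 38.00 $/kg
  option J: E = 33.51 GPa, ρ = 1970 kg/m³, cost = 7.500 $/kg
  option F: M = 10.7 MN·m per $
  option J: M = 2.27 MN·m per $
  option H: M = 0.826 MN·m per $
  option Q: M = 0.476 MN·m per $
Option F ranks first.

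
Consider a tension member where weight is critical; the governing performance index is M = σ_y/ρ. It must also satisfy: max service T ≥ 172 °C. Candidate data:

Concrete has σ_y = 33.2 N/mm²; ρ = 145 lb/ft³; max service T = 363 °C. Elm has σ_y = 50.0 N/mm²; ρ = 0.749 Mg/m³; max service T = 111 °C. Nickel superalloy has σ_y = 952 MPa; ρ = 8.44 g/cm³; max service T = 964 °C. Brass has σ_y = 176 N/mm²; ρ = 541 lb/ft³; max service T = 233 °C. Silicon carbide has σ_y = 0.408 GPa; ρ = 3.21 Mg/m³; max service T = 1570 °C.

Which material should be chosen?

silicon carbide

Screen on constraints: max service T ≥ 172 °C. Survivors: concrete, nickel superalloy, brass, silicon carbide.
In SI units:
  concrete: σ_y = 33.20 MPa, ρ = 2323 kg/m³
  nickel superalloy: σ_y = 952.0 MPa, ρ = 8440 kg/m³
  brass: σ_y = 176.0 MPa, ρ = 8666 kg/m³
  silicon carbide: σ_y = 408.0 MPa, ρ = 3210 kg/m³
  silicon carbide: M = 127 kN·m/kg
  nickel superalloy: M = 113 kN·m/kg
  brass: M = 20.3 kN·m/kg
  concrete: M = 14.3 kN·m/kg
Silicon carbide has the largest M.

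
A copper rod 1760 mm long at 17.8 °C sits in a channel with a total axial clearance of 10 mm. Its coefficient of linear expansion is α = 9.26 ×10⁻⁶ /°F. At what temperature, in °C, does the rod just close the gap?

α = 9.26×10⁻⁶/°F × 9/5 = 16.7×10⁻⁶/K.
α·L₀·ΔT = 10.0 mm ⇒ ΔT = 10.0 / (16.7×10⁻⁶ × 1760.0) = 340.9 K.
T = 17.8 + 340.9 = 358.7 °C.

359 °C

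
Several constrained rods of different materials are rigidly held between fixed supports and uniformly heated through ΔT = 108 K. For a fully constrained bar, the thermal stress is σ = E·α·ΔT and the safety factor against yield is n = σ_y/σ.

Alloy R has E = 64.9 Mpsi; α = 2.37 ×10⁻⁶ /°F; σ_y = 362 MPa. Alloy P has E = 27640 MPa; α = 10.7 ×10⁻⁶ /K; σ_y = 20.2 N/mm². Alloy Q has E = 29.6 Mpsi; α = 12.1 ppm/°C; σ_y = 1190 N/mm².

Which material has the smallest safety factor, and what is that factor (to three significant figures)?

alloy P, n = 0.632

In consistent units (E in GPa, α in ×10⁻⁶/K, σ_y in MPa):
  alloy R: E = 447.5, α = 4.27, σ_y = 362.0 → σ = 206 MPa, n = 1.76
  alloy P: E = 27.64, α = 10.7, σ_y = 20.20 → σ = 31.9 MPa, n = 0.632
  alloy Q: E = 204.1, α = 12.1, σ_y = 1190 → σ = 267 MPa, n = 4.46
Smallest n: alloy P with n = 0.632.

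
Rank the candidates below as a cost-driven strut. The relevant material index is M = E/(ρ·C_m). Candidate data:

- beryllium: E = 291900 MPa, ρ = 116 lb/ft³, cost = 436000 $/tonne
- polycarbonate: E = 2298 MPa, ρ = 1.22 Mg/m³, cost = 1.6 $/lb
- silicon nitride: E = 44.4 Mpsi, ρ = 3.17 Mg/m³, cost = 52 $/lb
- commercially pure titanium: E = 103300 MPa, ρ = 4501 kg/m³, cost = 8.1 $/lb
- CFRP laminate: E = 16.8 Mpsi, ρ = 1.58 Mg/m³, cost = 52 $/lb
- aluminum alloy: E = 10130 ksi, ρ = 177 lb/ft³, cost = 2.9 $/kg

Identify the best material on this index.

aluminum alloy

Convert each candidate to consistent units, then evaluate M:
  beryllium: E = 291.9 GPa, ρ = 1858 kg/m³, cost = 436.0 $/kg
  polycarbonate: E = 2.298 GPa, ρ = 1220 kg/m³, cost = 3.527 $/kg
  silicon nitride: E = 306.1 GPa, ρ = 3170 kg/m³, cost = 114.6 $/kg
  commercially pure titanium: E = 103.3 GPa, ρ = 4501 kg/m³, cost = 17.86 $/kg
  CFRP laminate: E = 115.8 GPa, ρ = 1580 kg/m³, cost = 114.6 $/kg
  aluminum alloy: E = 69.84 GPa, ρ = 2835 kg/m³, cost = 2.900 $/kg
  aluminum alloy: M = 8.49 MN·m per $
  commercially pure titanium: M = 1.29 MN·m per $
  silicon nitride: M = 0.842 MN·m per $
  CFRP laminate: M = 0.640 MN·m per $
  polycarbonate: M = 0.534 MN·m per $
  beryllium: M = 0.360 MN·m per $
Aluminum alloy has the largest M.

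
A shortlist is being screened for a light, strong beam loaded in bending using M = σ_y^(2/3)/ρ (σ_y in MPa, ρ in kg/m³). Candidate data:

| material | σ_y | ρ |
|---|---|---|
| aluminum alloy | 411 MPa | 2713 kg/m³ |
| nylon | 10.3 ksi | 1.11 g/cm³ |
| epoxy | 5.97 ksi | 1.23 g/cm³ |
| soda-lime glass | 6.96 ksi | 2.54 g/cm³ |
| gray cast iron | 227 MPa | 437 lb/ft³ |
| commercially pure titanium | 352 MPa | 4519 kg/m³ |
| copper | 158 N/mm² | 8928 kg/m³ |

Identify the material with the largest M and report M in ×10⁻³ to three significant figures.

After converting to SI:
  aluminum alloy: σ_y = 411.0 MPa, ρ = 2713 kg/m³
  nylon: σ_y = 71.02 MPa, ρ = 1110 kg/m³
  epoxy: σ_y = 41.16 MPa, ρ = 1230 kg/m³
  soda-lime glass: σ_y = 47.99 MPa, ρ = 2540 kg/m³
  gray cast iron: σ_y = 227.0 MPa, ρ = 7000 kg/m³
  commercially pure titanium: σ_y = 352.0 MPa, ρ = 4519 kg/m³
  copper: σ_y = 158.0 MPa, ρ = 8928 kg/m³
  aluminum alloy: M = 20.4×10⁻³
  nylon: M = 15.4×10⁻³
  commercially pure titanium: M = 11.0×10⁻³
  epoxy: M = 9.69×10⁻³
  gray cast iron: M = 5.32×10⁻³
  soda-lime glass: M = 5.20×10⁻³
  copper: M = 3.27×10⁻³
The maximum is for aluminum alloy.

aluminum alloy, M = 20.4×10⁻³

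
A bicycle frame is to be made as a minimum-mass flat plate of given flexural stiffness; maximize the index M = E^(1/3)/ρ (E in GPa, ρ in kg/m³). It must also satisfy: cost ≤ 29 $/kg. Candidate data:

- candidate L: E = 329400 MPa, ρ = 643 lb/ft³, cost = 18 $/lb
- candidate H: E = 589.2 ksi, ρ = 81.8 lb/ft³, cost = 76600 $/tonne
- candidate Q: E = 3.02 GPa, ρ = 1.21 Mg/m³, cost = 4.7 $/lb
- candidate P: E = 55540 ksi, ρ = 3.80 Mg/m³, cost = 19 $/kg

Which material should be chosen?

candidate P

Screen on constraints: cost ≤ 29 $/kg. Survivors: candidate Q, candidate P.
After converting to SI:
  candidate Q: E = 3.020 GPa, ρ = 1210 kg/m³
  candidate P: E = 382.9 GPa, ρ = 3800 kg/m³
  candidate P: M = 1.91×10⁻³
  candidate Q: M = 1.19×10⁻³
The maximum is for candidate P.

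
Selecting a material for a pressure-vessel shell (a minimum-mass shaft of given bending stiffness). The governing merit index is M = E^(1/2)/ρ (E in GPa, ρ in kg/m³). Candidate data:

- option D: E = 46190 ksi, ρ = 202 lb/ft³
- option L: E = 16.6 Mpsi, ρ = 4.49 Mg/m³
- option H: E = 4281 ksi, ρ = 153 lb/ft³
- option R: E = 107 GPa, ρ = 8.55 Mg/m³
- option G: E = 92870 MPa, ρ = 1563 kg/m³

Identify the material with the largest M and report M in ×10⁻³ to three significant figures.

After converting to SI:
  option D: E = 318.5 GPa, ρ = 3236 kg/m³
  option L: E = 114.5 GPa, ρ = 4490 kg/m³
  option H: E = 29.52 GPa, ρ = 2451 kg/m³
  option R: E = 107.0 GPa, ρ = 8550 kg/m³
  option G: E = 92.87 GPa, ρ = 1563 kg/m³
  option G: M = 6.17×10⁻³
  option D: M = 5.52×10⁻³
  option L: M = 2.38×10⁻³
  option H: M = 2.22×10⁻³
  option R: M = 1.21×10⁻³
Highest index: option G.

option G, M = 6.17×10⁻³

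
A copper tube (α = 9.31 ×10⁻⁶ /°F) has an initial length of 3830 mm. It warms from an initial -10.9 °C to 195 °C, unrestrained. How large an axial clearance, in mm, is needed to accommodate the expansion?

Convert α: 9.31×10⁻⁶/°F × (9/5) = 16.8×10⁻⁶/K.
ΔT = 195 − (-10.9) = 205.9 K.
ΔL = α·L₀·ΔT = 16.8×10⁻⁶ × 3830 mm × 205.9 K = 13.2 mm.

13.2 mm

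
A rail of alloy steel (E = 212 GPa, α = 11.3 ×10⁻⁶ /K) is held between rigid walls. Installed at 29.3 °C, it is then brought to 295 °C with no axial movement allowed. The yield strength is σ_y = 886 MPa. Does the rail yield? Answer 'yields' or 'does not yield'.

ΔT = 265.7 K. Constrained thermal stress σ = E·α·ΔT = 212.0×10³ MPa × 11.3×10⁻⁶ × 265.7 = 637 MPa (compressive).
Compare to σ_y = 886 MPa: σ < σ_y, so it does not yield.

does not yield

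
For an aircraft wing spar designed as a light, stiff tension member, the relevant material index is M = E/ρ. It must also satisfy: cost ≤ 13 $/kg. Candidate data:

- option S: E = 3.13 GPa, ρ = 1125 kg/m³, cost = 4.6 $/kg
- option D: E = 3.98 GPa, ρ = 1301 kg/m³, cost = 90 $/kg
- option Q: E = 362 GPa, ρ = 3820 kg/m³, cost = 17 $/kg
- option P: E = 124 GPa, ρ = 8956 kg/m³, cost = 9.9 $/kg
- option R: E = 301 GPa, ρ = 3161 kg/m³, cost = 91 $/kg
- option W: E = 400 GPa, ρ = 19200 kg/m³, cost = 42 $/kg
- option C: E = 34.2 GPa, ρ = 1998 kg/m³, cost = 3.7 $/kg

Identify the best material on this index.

option C

Screen on constraints: cost ≤ 13 $/kg. Survivors: option S, option P, option C.
Per-candidate index values:
  option C: M = 17.1 MN·m/kg
  option P: M = 13.8 MN·m/kg
  option S: M = 2.78 MN·m/kg
Option C has the largest M.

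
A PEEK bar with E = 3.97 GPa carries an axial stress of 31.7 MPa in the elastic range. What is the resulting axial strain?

ε = σ/E = 31.7 / 3970 = 7.98×10⁻³.

7.98×10⁻³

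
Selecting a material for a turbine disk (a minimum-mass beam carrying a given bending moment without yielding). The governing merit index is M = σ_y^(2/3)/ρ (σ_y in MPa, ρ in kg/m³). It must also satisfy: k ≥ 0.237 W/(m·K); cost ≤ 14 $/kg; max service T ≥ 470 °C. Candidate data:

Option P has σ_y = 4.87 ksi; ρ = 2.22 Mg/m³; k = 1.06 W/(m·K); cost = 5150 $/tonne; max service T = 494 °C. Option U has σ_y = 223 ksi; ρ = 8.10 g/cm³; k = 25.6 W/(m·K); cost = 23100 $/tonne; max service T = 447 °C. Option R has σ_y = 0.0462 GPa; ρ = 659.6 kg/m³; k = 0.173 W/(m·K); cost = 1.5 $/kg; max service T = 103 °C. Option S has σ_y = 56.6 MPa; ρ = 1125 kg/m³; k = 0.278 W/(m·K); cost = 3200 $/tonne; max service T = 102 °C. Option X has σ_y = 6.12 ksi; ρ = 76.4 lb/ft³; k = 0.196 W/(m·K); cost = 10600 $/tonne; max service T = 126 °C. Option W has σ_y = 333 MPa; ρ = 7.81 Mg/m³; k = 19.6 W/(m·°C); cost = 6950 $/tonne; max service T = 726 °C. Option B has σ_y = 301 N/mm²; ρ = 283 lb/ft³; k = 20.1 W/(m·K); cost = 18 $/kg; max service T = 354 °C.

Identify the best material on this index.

Screen on constraints: k ≥ 0.237 W/(m·K); cost ≤ 14 $/kg; max service T ≥ 470 °C. Survivors: option P, option W.
Convert each candidate to consistent units, then evaluate M:
  option P: σ_y = 33.58 MPa, ρ = 2220 kg/m³
  option W: σ_y = 333.0 MPa, ρ = 7810 kg/m³
  option W: M = 6.15×10⁻³
  option P: M = 4.69×10⁻³
Highest index: option W.

option W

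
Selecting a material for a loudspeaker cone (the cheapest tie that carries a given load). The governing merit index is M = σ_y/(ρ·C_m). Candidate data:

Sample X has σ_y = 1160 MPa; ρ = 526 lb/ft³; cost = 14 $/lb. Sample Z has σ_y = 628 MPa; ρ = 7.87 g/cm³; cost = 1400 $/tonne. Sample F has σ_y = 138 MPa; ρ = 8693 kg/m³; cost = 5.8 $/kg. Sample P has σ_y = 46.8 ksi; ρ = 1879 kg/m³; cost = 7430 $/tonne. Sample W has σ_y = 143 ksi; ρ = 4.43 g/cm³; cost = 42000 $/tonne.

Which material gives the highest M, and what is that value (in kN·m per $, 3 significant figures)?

sample Z, M = 57.0 kN·m per $

Normalizing units and computing the index:
  sample X: σ_y = 1160 MPa, ρ = 8426 kg/m³, cost = 30.86 $/kg
  sample Z: σ_y = 628.0 MPa, ρ = 7870 kg/m³, cost = 1.400 $/kg
  sample F: σ_y = 138.0 MPa, ρ = 8693 kg/m³, cost = 5.800 $/kg
  sample P: σ_y = 322.7 MPa, ρ = 1879 kg/m³, cost = 7.430 $/kg
  sample W: σ_y = 986.0 MPa, ρ = 4430 kg/m³, cost = 42.00 $/kg
  sample Z: M = 57.0 kN·m per $
  sample P: M = 23.1 kN·m per $
  sample W: M = 5.30 kN·m per $
  sample X: M = 4.46 kN·m per $
  sample F: M = 2.74 kN·m per $
Sample Z has the largest M.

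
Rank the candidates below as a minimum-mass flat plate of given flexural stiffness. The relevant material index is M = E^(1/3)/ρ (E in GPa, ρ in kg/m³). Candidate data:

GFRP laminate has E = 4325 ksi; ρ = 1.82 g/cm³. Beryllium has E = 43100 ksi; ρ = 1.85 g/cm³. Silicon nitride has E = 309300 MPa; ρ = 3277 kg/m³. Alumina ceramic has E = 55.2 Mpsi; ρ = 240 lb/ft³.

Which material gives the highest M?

In SI units:
  GFRP laminate: E = 29.82 GPa, ρ = 1820 kg/m³
  beryllium: E = 297.2 GPa, ρ = 1850 kg/m³
  silicon nitride: E = 309.3 GPa, ρ = 3277 kg/m³
  alumina ceramic: E = 380.6 GPa, ρ = 3844 kg/m³
  beryllium: M = 3.61×10⁻³
  silicon nitride: M = 2.06×10⁻³
  alumina ceramic: M = 1.89×10⁻³
  GFRP laminate: M = 1.70×10⁻³
Beryllium ranks first.

beryllium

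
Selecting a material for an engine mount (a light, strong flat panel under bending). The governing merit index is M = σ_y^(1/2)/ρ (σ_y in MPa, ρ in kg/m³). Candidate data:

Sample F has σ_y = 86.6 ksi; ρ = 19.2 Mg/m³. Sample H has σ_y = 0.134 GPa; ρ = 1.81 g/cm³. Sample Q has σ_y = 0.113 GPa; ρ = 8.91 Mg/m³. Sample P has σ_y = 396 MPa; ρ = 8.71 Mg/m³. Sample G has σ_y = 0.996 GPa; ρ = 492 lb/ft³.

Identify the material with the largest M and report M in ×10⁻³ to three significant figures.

sample H, M = 6.40×10⁻³

After converting to SI:
  sample F: σ_y = 597.1 MPa, ρ = 19200 kg/m³
  sample H: σ_y = 134.0 MPa, ρ = 1810 kg/m³
  sample Q: σ_y = 113.0 MPa, ρ = 8910 kg/m³
  sample P: σ_y = 396.0 MPa, ρ = 8710 kg/m³
  sample G: σ_y = 996.0 MPa, ρ = 7881 kg/m³
  sample H: M = 6.40×10⁻³
  sample G: M = 4.00×10⁻³
  sample P: M = 2.28×10⁻³
  sample F: M = 1.27×10⁻³
  sample Q: M = 1.19×10⁻³
Sample H has the largest M.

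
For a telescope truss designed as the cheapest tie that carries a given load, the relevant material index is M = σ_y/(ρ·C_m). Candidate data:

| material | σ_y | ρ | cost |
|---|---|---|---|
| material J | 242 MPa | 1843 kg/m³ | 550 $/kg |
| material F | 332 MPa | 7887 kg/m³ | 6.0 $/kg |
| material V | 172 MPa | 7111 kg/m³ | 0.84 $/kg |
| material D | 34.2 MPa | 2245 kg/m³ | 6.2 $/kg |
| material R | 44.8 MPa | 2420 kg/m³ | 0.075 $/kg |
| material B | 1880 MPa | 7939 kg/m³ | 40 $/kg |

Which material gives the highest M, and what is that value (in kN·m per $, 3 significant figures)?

material R, M = 247 kN·m per $

Per-candidate index values:
  material R: M = 247 kN·m per $
  material V: M = 28.8 kN·m per $
  material F: M = 7.02 kN·m per $
  material B: M = 5.92 kN·m per $
  material D: M = 2.46 kN·m per $
  material J: M = 0.239 kN·m per $
The maximum is for material R.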